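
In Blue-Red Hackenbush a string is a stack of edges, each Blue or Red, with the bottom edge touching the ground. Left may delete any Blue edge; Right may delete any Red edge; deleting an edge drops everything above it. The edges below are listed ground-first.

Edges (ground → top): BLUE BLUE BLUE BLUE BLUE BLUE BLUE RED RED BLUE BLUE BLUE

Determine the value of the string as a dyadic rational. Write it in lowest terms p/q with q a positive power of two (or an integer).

value(B) = { 0 | ∅ } ⇒ 1
value(BB) = { 0, 1 | ∅ } ⇒ 2
value(BBB) = { 0, 1, 2 | ∅ } ⇒ 3
value(BBBB) = { 0, 1, 2, 3 | ∅ } ⇒ 4
value(BBBBB) = { 0, 1, 2, 3, 4 | ∅ } ⇒ 5
value(BBBBBB) = { 0, 1, 2, 3, 4, 5 | ∅ } ⇒ 6
value(BBBBBBB) = { 0, 1, 2, 3, 4, 5, 6 | ∅ } ⇒ 7
value(BBBBBBBR) = { 0, 1, 2, 3, 4, 5, 6 | 7 } ⇒ 13/2
value(BBBBBBBRR) = { 0, 1, 2, 3, 4, 5, 6 | 13/2, 7 } ⇒ 25/4
value(BBBBBBBRRB) = { 0, 1, 2, 3, 4, 5, 6, 25/4 | 13/2, 7 } ⇒ 51/8
value(BBBBBBBRRBB) = { 0, 1, 2, 3, 4, 5, 6, 25/4, 51/8 | 13/2, 7 } ⇒ 103/16
value(BBBBBBBRRBBB) = { 0, 1, 2, 3, 4, 5, 6, 25/4, 51/8, 103/16 | 13/2, 7 } ⇒ 207/32

207/32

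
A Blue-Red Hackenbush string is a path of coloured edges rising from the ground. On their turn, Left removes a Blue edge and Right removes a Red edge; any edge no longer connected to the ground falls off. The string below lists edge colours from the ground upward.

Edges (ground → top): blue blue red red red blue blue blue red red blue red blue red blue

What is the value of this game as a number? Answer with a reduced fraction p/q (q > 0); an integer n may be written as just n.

10027/8192

Recurse on prefixes of the 15-edge string blue blue red red red blue blue blue red red blue red blue red blue:
edge 1 of 15 (blue): { 0 | none } -> 1
edge 2 of 15 (blue): { 0, 1 | none } -> 2
edge 3 of 15 (red): { 0, 1 | 2 } -> 3/2
edge 4 of 15 (red): { 0, 1 | 3/2, 2 } -> 5/4
edge 5 of 15 (red): { 0, 1 | 5/4, 3/2, 2 } -> 9/8
edge 6 of 15 (blue): { 0, 1, 9/8 | 5/4, 3/2, 2 } -> 19/16
edge 7 of 15 (blue): { 0, 1, 9/8, 19/16 | 5/4, 3/2, 2 } -> 39/32
edge 8 of 15 (blue): { 0, 1, 9/8, 19/16, 39/32 | 5/4, 3/2, 2 } -> 79/64
edge 9 of 15 (red): { 0, 1, 9/8, 19/16, 39/32 | 79/64, 5/4, 3/2, 2 } -> 157/128
edge 10 of 15 (red): { 0, 1, 9/8, 19/16, 39/32 | 157/128, 79/64, 5/4, 3/2, 2 } -> 313/256
edge 11 of 15 (blue): { 0, 1, 9/8, 19/16, 39/32, 313/256 | 157/128, 79/64, 5/4, 3/2, 2 } -> 627/512
edge 12 of 15 (red): { 0, 1, 9/8, 19/16, 39/32, 313/256 | 627/512, 157/128, 79/64, 5/4, 3/2, 2 } -> 1253/1024
edge 13 of 15 (blue): { 0, 1, 9/8, 19/16, 39/32, 313/256, 1253/1024 | 627/512, 157/128, 79/64, 5/4, 3/2, 2 } -> 2507/2048
edge 14 of 15 (red): { 0, 1, 9/8, 19/16, 39/32, 313/256, 1253/1024 | 2507/2048, 627/512, 157/128, 79/64, 5/4, 3/2, 2 } -> 5013/4096
edge 15 of 15 (blue): { 0, 1, 9/8, 19/16, 39/32, 313/256, 1253/1024, 5013/4096 | 2507/2048, 627/512, 157/128, 79/64, 5/4, 3/2, 2 } -> 10027/8192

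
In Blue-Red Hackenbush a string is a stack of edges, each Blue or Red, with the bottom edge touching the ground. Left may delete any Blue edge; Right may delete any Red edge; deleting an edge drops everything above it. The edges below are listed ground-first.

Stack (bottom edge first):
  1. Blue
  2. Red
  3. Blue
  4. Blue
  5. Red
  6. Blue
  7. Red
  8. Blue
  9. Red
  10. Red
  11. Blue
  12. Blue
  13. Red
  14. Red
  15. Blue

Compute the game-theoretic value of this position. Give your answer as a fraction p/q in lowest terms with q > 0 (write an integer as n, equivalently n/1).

v_1 [B]  L=[0]  R=[(no moves)]  ⇒ 1
v_2 [BR]  L=[0]  R=[1]  ⇒ 1/2
v_3 [BRB]  L=[0 1/2]  R=[1]  ⇒ 3/4
v_4 [BRBB]  L=[0 1/2 3/4]  R=[1]  ⇒ 7/8
v_5 [BRBBR]  L=[0 1/2 3/4]  R=[7/8 1]  ⇒ 13/16
v_6 [BRBBRB]  L=[0 1/2 3/4 13/16]  R=[7/8 1]  ⇒ 27/32
v_7 [BRBBRBR]  L=[0 1/2 3/4 13/16]  R=[27/32 7/8 1]  ⇒ 53/64
v_8 [BRBBRBRB]  L=[0 1/2 3/4 13/16 53/64]  R=[27/32 7/8 1]  ⇒ 107/128
v_9 [BRBBRBRBR]  L=[0 1/2 3/4 13/16 53/64]  R=[107/128 27/32 7/8 1]  ⇒ 213/256
v_10 [BRBBRBRBRR]  L=[0 1/2 3/4 13/16 53/64]  R=[213/256 107/128 27/32 7/8 1]  ⇒ 425/512
v_11 [BRBBRBRBRRB]  L=[0 1/2 3/4 13/16 53/64 425/512]  R=[213/256 107/128 27/32 7/8 1]  ⇒ 851/1024
v_12 [BRBBRBRBRRBB]  L=[0 1/2 3/4 13/16 53/64 425/512 851/1024]  R=[213/256 107/128 27/32 7/8 1]  ⇒ 1703/2048
v_13 [BRBBRBRBRRBBR]  L=[0 1/2 3/4 13/16 53/64 425/512 851/1024]  R=[1703/2048 213/256 107/128 27/32 7/8 1]  ⇒ 3405/4096
v_14 [BRBBRBRBRRBBRR]  L=[0 1/2 3/4 13/16 53/64 425/512 851/1024]  R=[3405/4096 1703/2048 213/256 107/128 27/32 7/8 1]  ⇒ 6809/8192
v_15 [BRBBRBRBRRBBRRB]  L=[0 1/2 3/4 13/16 53/64 425/512 851/1024 6809/8192]  R=[3405/4096 1703/2048 213/256 107/128 27/32 7/8 1]  ⇒ 13619/16384

13619/16384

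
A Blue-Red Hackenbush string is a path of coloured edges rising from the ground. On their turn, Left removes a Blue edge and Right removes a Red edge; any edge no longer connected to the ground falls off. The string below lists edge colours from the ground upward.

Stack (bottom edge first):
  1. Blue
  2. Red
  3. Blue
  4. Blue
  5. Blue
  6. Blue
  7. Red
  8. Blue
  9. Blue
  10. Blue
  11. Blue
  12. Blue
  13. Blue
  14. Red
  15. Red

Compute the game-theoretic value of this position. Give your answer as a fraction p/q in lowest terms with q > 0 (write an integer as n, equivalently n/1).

15865/16384

1 of 15 · B · max L 0 · min R +∞ ⇒ 1
2 of 15 · BR · max L 0 · min R 1 ⇒ 1/2
3 of 15 · BRB · max L 1/2 · min R 1 ⇒ 3/4
4 of 15 · BRBB · max L 3/4 · min R 1 ⇒ 7/8
5 of 15 · BRBBB · max L 7/8 · min R 1 ⇒ 15/16
6 of 15 · BRBBBB · max L 15/16 · min R 1 ⇒ 31/32
7 of 15 · BRBBBBR · max L 15/16 · min R 31/32 ⇒ 61/64
8 of 15 · BRBBBBRB · max L 61/64 · min R 31/32 ⇒ 123/128
9 of 15 · BRBBBBRBB · max L 123/128 · min R 31/32 ⇒ 247/256
10 of 15 · BRBBBBRBBB · max L 247/256 · min R 31/32 ⇒ 495/512
11 of 15 · BRBBBBRBBBB · max L 495/512 · min R 31/32 ⇒ 991/1024
12 of 15 · BRBBBBRBBBBB · max L 991/1024 · min R 31/32 ⇒ 1983/2048
13 of 15 · BRBBBBRBBBBBB · max L 1983/2048 · min R 31/32 ⇒ 3967/4096
14 of 15 · BRBBBBRBBBBBBR · max L 1983/2048 · min R 3967/4096 ⇒ 7933/8192
15 of 15 · BRBBBBRBBBBBBRR · max L 1983/2048 · min R 7933/8192 ⇒ 15865/16384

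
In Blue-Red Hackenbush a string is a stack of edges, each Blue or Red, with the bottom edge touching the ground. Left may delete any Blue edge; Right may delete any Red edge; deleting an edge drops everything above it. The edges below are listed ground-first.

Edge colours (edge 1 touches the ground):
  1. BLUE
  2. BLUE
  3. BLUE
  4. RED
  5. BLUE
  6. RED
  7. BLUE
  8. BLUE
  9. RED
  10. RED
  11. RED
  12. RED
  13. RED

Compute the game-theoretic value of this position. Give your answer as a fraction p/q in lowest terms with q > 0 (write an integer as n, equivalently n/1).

2753/1024

Prefix values for BLUE BLUE BLUE RED BLUE RED BLUE BLUE RED RED RED RED RED via {L|R} + simplicity:
step 1: add BLUE to get B; options L={ 0 } R={ none } gives 1
step 2: add BLUE to get BB; options L={ 0, 1 } R={ none } gives 2
step 3: add BLUE to get BBB; options L={ 0, 1, 2 } R={ none } gives 3
step 4: add RED to get BBBR; options L={ 0, 1, 2 } R={ 3 } gives 5/2
step 5: add BLUE to get BBBRB; options L={ 0, 1, 2, 5/2 } R={ 3 } gives 11/4
step 6: add RED to get BBBRBR; options L={ 0, 1, 2, 5/2 } R={ 11/4, 3 } gives 21/8
step 7: add BLUE to get BBBRBRB; options L={ 0, 1, 2, 5/2, 21/8 } R={ 11/4, 3 } gives 43/16
step 8: add BLUE to get BBBRBRBB; options L={ 0, 1, 2, 5/2, 21/8, 43/16 } R={ 11/4, 3 } gives 87/32
step 9: add RED to get BBBRBRBBR; options L={ 0, 1, 2, 5/2, 21/8, 43/16 } R={ 87/32, 11/4, 3 } gives 173/64
step 10: add RED to get BBBRBRBBRR; options L={ 0, 1, 2, 5/2, 21/8, 43/16 } R={ 173/64, 87/32, 11/4, 3 } gives 345/128
step 11: add RED to get BBBRBRBBRRR; options L={ 0, 1, 2, 5/2, 21/8, 43/16 } R={ 345/128, 173/64, 87/32, 11/4, 3 } gives 689/256
step 12: add RED to get BBBRBRBBRRRR; options L={ 0, 1, 2, 5/2, 21/8, 43/16 } R={ 689/256, 345/128, 173/64, 87/32, 11/4, 3 } gives 1377/512
step 13: add RED to get BBBRBRBBRRRRR; options L={ 0, 1, 2, 5/2, 21/8, 43/16 } R={ 1377/512, 689/256, 345/128, 173/64, 87/32, 11/4, 3 } gives 2753/1024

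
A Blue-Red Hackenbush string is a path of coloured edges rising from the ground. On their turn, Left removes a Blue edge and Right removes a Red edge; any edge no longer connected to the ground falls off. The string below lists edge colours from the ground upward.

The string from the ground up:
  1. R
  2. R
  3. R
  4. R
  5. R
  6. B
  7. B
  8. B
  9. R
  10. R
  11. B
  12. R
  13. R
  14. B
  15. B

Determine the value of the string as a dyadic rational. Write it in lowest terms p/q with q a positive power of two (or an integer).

value_1 [R]  L=[(no moves)]  R=[0]  → -1
value_2 [RR]  L=[(no moves)]  R=[-1 0]  → -2
value_3 [RRR]  L=[(no moves)]  R=[-2 -1 0]  → -3
value_4 [RRRR]  L=[(no moves)]  R=[-3 -2 -1 0]  → -4
value_5 [RRRRR]  L=[(no moves)]  R=[-4 -3 -2 -1 0]  → -5
value_6 [RRRRRB]  L=[-5]  R=[-4 -3 -2 -1 0]  → -9/2
value_7 [RRRRRBB]  L=[-5 -9/2]  R=[-4 -3 -2 -1 0]  → -17/4
value_8 [RRRRRBBB]  L=[-5 -9/2 -17/4]  R=[-4 -3 -2 -1 0]  → -33/8
value_9 [RRRRRBBBR]  L=[-5 -9/2 -17/4]  R=[-33/8 -4 -3 -2 -1 0]  → -67/16
value_10 [RRRRRBBBRR]  L=[-5 -9/2 -17/4]  R=[-67/16 -33/8 -4 -3 -2 -1 0]  → -135/32
value_11 [RRRRRBBBRRB]  L=[-5 -9/2 -17/4 -135/32]  R=[-67/16 -33/8 -4 -3 -2 -1 0]  → -269/64
value_12 [RRRRRBBBRRBR]  L=[-5 -9/2 -17/4 -135/32]  R=[-269/64 -67/16 -33/8 -4 -3 -2 -1 0]  → -539/128
value_13 [RRRRRBBBRRBRR]  L=[-5 -9/2 -17/4 -135/32]  R=[-539/128 -269/64 -67/16 -33/8 -4 -3 -2 -1 0]  → -1079/256
value_14 [RRRRRBBBRRBRRB]  L=[-5 -9/2 -17/4 -135/32 -1079/256]  R=[-539/128 -269/64 -67/16 -33/8 -4 -3 -2 -1 0]  → -2157/512
value_15 [RRRRRBBBRRBRRBB]  L=[-5 -9/2 -17/4 -135/32 -1079/256 -2157/512]  R=[-539/128 -269/64 -67/16 -33/8 -4 -3 -2 -1 0]  → -4313/1024

-4313/1024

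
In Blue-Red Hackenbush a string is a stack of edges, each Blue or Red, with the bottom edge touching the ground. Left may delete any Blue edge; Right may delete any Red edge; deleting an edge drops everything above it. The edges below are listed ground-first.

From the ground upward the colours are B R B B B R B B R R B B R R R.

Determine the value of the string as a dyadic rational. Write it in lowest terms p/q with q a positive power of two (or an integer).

Prefix values for B R B B B R B B R R B B R R R via {L|R} + simplicity:
g(B) = { 0 | (no moves) } -> 1
g(BR) = { 0 | 1 } -> 1/2
g(BRB) = { 0, 1/2 | 1 } -> 3/4
g(BRBB) = { 0, 1/2, 3/4 | 1 } -> 7/8
g(BRBBB) = { 0, 1/2, 3/4, 7/8 | 1 } -> 15/16
g(BRBBBR) = { 0, 1/2, 3/4, 7/8 | 15/16, 1 } -> 29/32
g(BRBBBRB) = { 0, 1/2, 3/4, 7/8, 29/32 | 15/16, 1 } -> 59/64
g(BRBBBRBB) = { 0, 1/2, 3/4, 7/8, 29/32, 59/64 | 15/16, 1 } -> 119/128
g(BRBBBRBBR) = { 0, 1/2, 3/4, 7/8, 29/32, 59/64 | 119/128, 15/16, 1 } -> 237/256
g(BRBBBRBBRR) = { 0, 1/2, 3/4, 7/8, 29/32, 59/64 | 237/256, 119/128, 15/16, 1 } -> 473/512
g(BRBBBRBBRRB) = { 0, 1/2, 3/4, 7/8, 29/32, 59/64, 473/512 | 237/256, 119/128, 15/16, 1 } -> 947/1024
g(BRBBBRBBRRBB) = { 0, 1/2, 3/4, 7/8, 29/32, 59/64, 473/512, 947/1024 | 237/256, 119/128, 15/16, 1 } -> 1895/2048
g(BRBBBRBBRRBBR) = { 0, 1/2, 3/4, 7/8, 29/32, 59/64, 473/512, 947/1024 | 1895/2048, 237/256, 119/128, 15/16, 1 } -> 3789/4096
g(BRBBBRBBRRBBRR) = { 0, 1/2, 3/4, 7/8, 29/32, 59/64, 473/512, 947/1024 | 3789/4096, 1895/2048, 237/256, 119/128, 15/16, 1 } -> 7577/8192
g(BRBBBRBBRRBBRRR) = { 0, 1/2, 3/4, 7/8, 29/32, 59/64, 473/512, 947/1024 | 7577/8192, 3789/4096, 1895/2048, 237/256, 119/128, 15/16, 1 } -> 15153/16384

15153/16384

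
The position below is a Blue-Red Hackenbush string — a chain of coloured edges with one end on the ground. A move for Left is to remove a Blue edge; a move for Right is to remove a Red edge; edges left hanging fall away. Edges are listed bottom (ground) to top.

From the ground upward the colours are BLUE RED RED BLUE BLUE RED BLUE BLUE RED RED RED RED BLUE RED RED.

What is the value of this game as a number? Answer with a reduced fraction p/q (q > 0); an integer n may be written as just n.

6921/16384

edge 1 of 15 (BLUE): { 0 | ∅ } ⇒ 1
edge 2 of 15 (RED): { 0 | 1 } ⇒ 1/2
edge 3 of 15 (RED): { 0 | 1/2 1 } ⇒ 1/4
edge 4 of 15 (BLUE): { 0 1/4 | 1/2 1 } ⇒ 3/8
edge 5 of 15 (BLUE): { 0 1/4 3/8 | 1/2 1 } ⇒ 7/16
edge 6 of 15 (RED): { 0 1/4 3/8 | 7/16 1/2 1 } ⇒ 13/32
edge 7 of 15 (BLUE): { 0 1/4 3/8 13/32 | 7/16 1/2 1 } ⇒ 27/64
edge 8 of 15 (BLUE): { 0 1/4 3/8 13/32 27/64 | 7/16 1/2 1 } ⇒ 55/128
edge 9 of 15 (RED): { 0 1/4 3/8 13/32 27/64 | 55/128 7/16 1/2 1 } ⇒ 109/256
edge 10 of 15 (RED): { 0 1/4 3/8 13/32 27/64 | 109/256 55/128 7/16 1/2 1 } ⇒ 217/512
edge 11 of 15 (RED): { 0 1/4 3/8 13/32 27/64 | 217/512 109/256 55/128 7/16 1/2 1 } ⇒ 433/1024
edge 12 of 15 (RED): { 0 1/4 3/8 13/32 27/64 | 433/1024 217/512 109/256 55/128 7/16 1/2 1 } ⇒ 865/2048
edge 13 of 15 (BLUE): { 0 1/4 3/8 13/32 27/64 865/2048 | 433/1024 217/512 109/256 55/128 7/16 1/2 1 } ⇒ 1731/4096
edge 14 of 15 (RED): { 0 1/4 3/8 13/32 27/64 865/2048 | 1731/4096 433/1024 217/512 109/256 55/128 7/16 1/2 1 } ⇒ 3461/8192
edge 15 of 15 (RED): { 0 1/4 3/8 13/32 27/64 865/2048 | 3461/8192 1731/4096 433/1024 217/512 109/256 55/128 7/16 1/2 1 } ⇒ 6921/16384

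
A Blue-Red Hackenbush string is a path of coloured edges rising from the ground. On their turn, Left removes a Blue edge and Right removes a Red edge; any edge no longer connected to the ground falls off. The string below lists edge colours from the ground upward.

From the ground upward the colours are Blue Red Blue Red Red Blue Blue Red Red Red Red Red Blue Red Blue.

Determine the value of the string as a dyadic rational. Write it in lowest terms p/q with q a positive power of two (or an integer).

9739/16384

G(B) = { 0 | — } => 1
G(BR) = { 0 | 1 } => 1/2
G(BRB) = { 0,1/2 | 1 } => 3/4
G(BRBR) = { 0,1/2 | 3/4,1 } => 5/8
G(BRBRR) = { 0,1/2 | 5/8,3/4,1 } => 9/16
G(BRBRRB) = { 0,1/2,9/16 | 5/8,3/4,1 } => 19/32
G(BRBRRBB) = { 0,1/2,9/16,19/32 | 5/8,3/4,1 } => 39/64
G(BRBRRBBR) = { 0,1/2,9/16,19/32 | 39/64,5/8,3/4,1 } => 77/128
G(BRBRRBBRR) = { 0,1/2,9/16,19/32 | 77/128,39/64,5/8,3/4,1 } => 153/256
G(BRBRRBBRRR) = { 0,1/2,9/16,19/32 | 153/256,77/128,39/64,5/8,3/4,1 } => 305/512
G(BRBRRBBRRRR) = { 0,1/2,9/16,19/32 | 305/512,153/256,77/128,39/64,5/8,3/4,1 } => 609/1024
G(BRBRRBBRRRRR) = { 0,1/2,9/16,19/32 | 609/1024,305/512,153/256,77/128,39/64,5/8,3/4,1 } => 1217/2048
G(BRBRRBBRRRRRB) = { 0,1/2,9/16,19/32,1217/2048 | 609/1024,305/512,153/256,77/128,39/64,5/8,3/4,1 } => 2435/4096
G(BRBRRBBRRRRRBR) = { 0,1/2,9/16,19/32,1217/2048 | 2435/4096,609/1024,305/512,153/256,77/128,39/64,5/8,3/4,1 } => 4869/8192
G(BRBRRBBRRRRRBRB) = { 0,1/2,9/16,19/32,1217/2048,4869/8192 | 2435/4096,609/1024,305/512,153/256,77/128,39/64,5/8,3/4,1 } => 9739/16384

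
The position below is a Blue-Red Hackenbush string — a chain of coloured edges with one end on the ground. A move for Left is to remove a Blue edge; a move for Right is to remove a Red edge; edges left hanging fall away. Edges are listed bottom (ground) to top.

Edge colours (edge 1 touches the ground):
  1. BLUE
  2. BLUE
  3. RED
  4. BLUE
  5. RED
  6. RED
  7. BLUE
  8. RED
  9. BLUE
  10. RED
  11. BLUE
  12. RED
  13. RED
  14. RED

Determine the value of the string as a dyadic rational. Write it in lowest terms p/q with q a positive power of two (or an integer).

Build g(s[:k]) for k = 1..14, string s = BLUE BLUE RED BLUE RED RED BLUE RED BLUE RED BLUE RED RED RED.
B: Left { 0 }, Right { — } = simplest 1
BB: Left { 0; 1 }, Right { — } = simplest 2
BBR: Left { 0; 1 }, Right { 2 } = simplest 3/2
BBRB: Left { 0; 1; 3/2 }, Right { 2 } = simplest 7/4
BBRBR: Left { 0; 1; 3/2 }, Right { 7/4; 2 } = simplest 13/8
BBRBRR: Left { 0; 1; 3/2 }, Right { 13/8; 7/4; 2 } = simplest 25/16
BBRBRRB: Left { 0; 1; 3/2; 25/16 }, Right { 13/8; 7/4; 2 } = simplest 51/32
BBRBRRBR: Left { 0; 1; 3/2; 25/16 }, Right { 51/32; 13/8; 7/4; 2 } = simplest 101/64
BBRBRRBRB: Left { 0; 1; 3/2; 25/16; 101/64 }, Right { 51/32; 13/8; 7/4; 2 } = simplest 203/128
BBRBRRBRBR: Left { 0; 1; 3/2; 25/16; 101/64 }, Right { 203/128; 51/32; 13/8; 7/4; 2 } = simplest 405/256
BBRBRRBRBRB: Left { 0; 1; 3/2; 25/16; 101/64; 405/256 }, Right { 203/128; 51/32; 13/8; 7/4; 2 } = simplest 811/512
BBRBRRBRBRBR: Left { 0; 1; 3/2; 25/16; 101/64; 405/256 }, Right { 811/512; 203/128; 51/32; 13/8; 7/4; 2 } = simplest 1621/1024
BBRBRRBRBRBRR: Left { 0; 1; 3/2; 25/16; 101/64; 405/256 }, Right { 1621/1024; 811/512; 203/128; 51/32; 13/8; 7/4; 2 } = simplest 3241/2048
BBRBRRBRBRBRRR: Left { 0; 1; 3/2; 25/16; 101/64; 405/256 }, Right { 3241/2048; 1621/1024; 811/512; 203/128; 51/32; 13/8; 7/4; 2 } = simplest 6481/4096

6481/4096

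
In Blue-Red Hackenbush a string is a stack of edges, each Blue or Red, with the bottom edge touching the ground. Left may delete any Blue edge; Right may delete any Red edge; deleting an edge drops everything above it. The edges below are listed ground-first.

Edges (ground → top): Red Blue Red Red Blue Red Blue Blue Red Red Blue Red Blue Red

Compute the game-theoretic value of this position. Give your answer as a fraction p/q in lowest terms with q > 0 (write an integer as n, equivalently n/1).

Prefix values for Red Blue Red Red Blue Red Blue Blue Red Red Blue Red Blue Red via {L|R} + simplicity:
R: Left { (no moves) }, Right { 0 } ⇒ simplest -1
RB: Left { -1 }, Right { 0 } ⇒ simplest -1/2
RBR: Left { -1 }, Right { -1/2 0 } ⇒ simplest -3/4
RBRR: Left { -1 }, Right { -3/4 -1/2 0 } ⇒ simplest -7/8
RBRRB: Left { -1 -7/8 }, Right { -3/4 -1/2 0 } ⇒ simplest -13/16
RBRRBR: Left { -1 -7/8 }, Right { -13/16 -3/4 -1/2 0 } ⇒ simplest -27/32
RBRRBRB: Left { -1 -7/8 -27/32 }, Right { -13/16 -3/4 -1/2 0 } ⇒ simplest -53/64
RBRRBRBB: Left { -1 -7/8 -27/32 -53/64 }, Right { -13/16 -3/4 -1/2 0 } ⇒ simplest -105/128
RBRRBRBBR: Left { -1 -7/8 -27/32 -53/64 }, Right { -105/128 -13/16 -3/4 -1/2 0 } ⇒ simplest -211/256
RBRRBRBBRR: Left { -1 -7/8 -27/32 -53/64 }, Right { -211/256 -105/128 -13/16 -3/4 -1/2 0 } ⇒ simplest -423/512
RBRRBRBBRRB: Left { -1 -7/8 -27/32 -53/64 -423/512 }, Right { -211/256 -105/128 -13/16 -3/4 -1/2 0 } ⇒ simplest -845/1024
RBRRBRBBRRBR: Left { -1 -7/8 -27/32 -53/64 -423/512 }, Right { -845/1024 -211/256 -105/128 -13/16 -3/4 -1/2 0 } ⇒ simplest -1691/2048
RBRRBRBBRRBRB: Left { -1 -7/8 -27/32 -53/64 -423/512 -1691/2048 }, Right { -845/1024 -211/256 -105/128 -13/16 -3/4 -1/2 0 } ⇒ simplest -3381/4096
RBRRBRBBRRBRBR: Left { -1 -7/8 -27/32 -53/64 -423/512 -1691/2048 }, Right { -3381/4096 -845/1024 -211/256 -105/128 -13/16 -3/4 -1/2 0 } ⇒ simplest -6763/8192

-6763/8192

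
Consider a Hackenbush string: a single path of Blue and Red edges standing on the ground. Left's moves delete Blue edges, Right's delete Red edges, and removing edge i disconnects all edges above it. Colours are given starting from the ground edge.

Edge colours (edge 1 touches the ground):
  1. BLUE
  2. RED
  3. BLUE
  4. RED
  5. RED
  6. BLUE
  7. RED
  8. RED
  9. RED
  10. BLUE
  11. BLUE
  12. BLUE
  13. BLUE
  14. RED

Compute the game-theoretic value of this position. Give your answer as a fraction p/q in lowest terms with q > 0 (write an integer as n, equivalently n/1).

4669/8192

Recurse on prefixes of the 14-edge string BLUE RED BLUE RED RED BLUE RED RED RED BLUE BLUE BLUE BLUE RED:
step 1: add BLUE to get B; options L={ 0 } R={ none } gives 1
step 2: add RED to get BR; options L={ 0 } R={ 1 } gives 1/2
step 3: add BLUE to get BRB; options L={ 0; 1/2 } R={ 1 } gives 3/4
step 4: add RED to get BRBR; options L={ 0; 1/2 } R={ 3/4; 1 } gives 5/8
step 5: add RED to get BRBRR; options L={ 0; 1/2 } R={ 5/8; 3/4; 1 } gives 9/16
step 6: add BLUE to get BRBRRB; options L={ 0; 1/2; 9/16 } R={ 5/8; 3/4; 1 } gives 19/32
step 7: add RED to get BRBRRBR; options L={ 0; 1/2; 9/16 } R={ 19/32; 5/8; 3/4; 1 } gives 37/64
step 8: add RED to get BRBRRBRR; options L={ 0; 1/2; 9/16 } R={ 37/64; 19/32; 5/8; 3/4; 1 } gives 73/128
step 9: add RED to get BRBRRBRRR; options L={ 0; 1/2; 9/16 } R={ 73/128; 37/64; 19/32; 5/8; 3/4; 1 } gives 145/256
step 10: add BLUE to get BRBRRBRRRB; options L={ 0; 1/2; 9/16; 145/256 } R={ 73/128; 37/64; 19/32; 5/8; 3/4; 1 } gives 291/512
step 11: add BLUE to get BRBRRBRRRBB; options L={ 0; 1/2; 9/16; 145/256; 291/512 } R={ 73/128; 37/64; 19/32; 5/8; 3/4; 1 } gives 583/1024
step 12: add BLUE to get BRBRRBRRRBBB; options L={ 0; 1/2; 9/16; 145/256; 291/512; 583/1024 } R={ 73/128; 37/64; 19/32; 5/8; 3/4; 1 } gives 1167/2048
step 13: add BLUE to get BRBRRBRRRBBBB; options L={ 0; 1/2; 9/16; 145/256; 291/512; 583/1024; 1167/2048 } R={ 73/128; 37/64; 19/32; 5/8; 3/4; 1 } gives 2335/4096
step 14: add RED to get BRBRRBRRRBBBBR; options L={ 0; 1/2; 9/16; 145/256; 291/512; 583/1024; 1167/2048 } R={ 2335/4096; 73/128; 37/64; 19/32; 5/8; 3/4; 1 } gives 4669/8192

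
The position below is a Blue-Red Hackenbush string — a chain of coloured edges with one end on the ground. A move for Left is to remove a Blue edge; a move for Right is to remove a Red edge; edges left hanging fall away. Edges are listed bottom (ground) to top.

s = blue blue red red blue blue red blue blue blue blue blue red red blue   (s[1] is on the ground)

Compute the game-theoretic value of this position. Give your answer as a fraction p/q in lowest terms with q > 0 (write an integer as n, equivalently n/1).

g(b) = { 0 |  } gives 1
g(bb) = { 0; 1 |  } gives 2
g(bbr) = { 0; 1 | 2 } gives 3/2
g(bbrr) = { 0; 1 | 3/2; 2 } gives 5/4
g(bbrrb) = { 0; 1; 5/4 | 3/2; 2 } gives 11/8
g(bbrrbb) = { 0; 1; 5/4; 11/8 | 3/2; 2 } gives 23/16
g(bbrrbbr) = { 0; 1; 5/4; 11/8 | 23/16; 3/2; 2 } gives 45/32
g(bbrrbbrb) = { 0; 1; 5/4; 11/8; 45/32 | 23/16; 3/2; 2 } gives 91/64
g(bbrrbbrbb) = { 0; 1; 5/4; 11/8; 45/32; 91/64 | 23/16; 3/2; 2 } gives 183/128
g(bbrrbbrbbb) = { 0; 1; 5/4; 11/8; 45/32; 91/64; 183/128 | 23/16; 3/2; 2 } gives 367/256
g(bbrrbbrbbbb) = { 0; 1; 5/4; 11/8; 45/32; 91/64; 183/128; 367/256 | 23/16; 3/2; 2 } gives 735/512
g(bbrrbbrbbbbb) = { 0; 1; 5/4; 11/8; 45/32; 91/64; 183/128; 367/256; 735/512 | 23/16; 3/2; 2 } gives 1471/1024
g(bbrrbbrbbbbbr) = { 0; 1; 5/4; 11/8; 45/32; 91/64; 183/128; 367/256; 735/512 | 1471/1024; 23/16; 3/2; 2 } gives 2941/2048
g(bbrrbbrbbbbbrr) = { 0; 1; 5/4; 11/8; 45/32; 91/64; 183/128; 367/256; 735/512 | 2941/2048; 1471/1024; 23/16; 3/2; 2 } gives 5881/4096
g(bbrrbbrbbbbbrrb) = { 0; 1; 5/4; 11/8; 45/32; 91/64; 183/128; 367/256; 735/512; 5881/4096 | 2941/2048; 1471/1024; 23/16; 3/2; 2 } gives 11763/8192

11763/8192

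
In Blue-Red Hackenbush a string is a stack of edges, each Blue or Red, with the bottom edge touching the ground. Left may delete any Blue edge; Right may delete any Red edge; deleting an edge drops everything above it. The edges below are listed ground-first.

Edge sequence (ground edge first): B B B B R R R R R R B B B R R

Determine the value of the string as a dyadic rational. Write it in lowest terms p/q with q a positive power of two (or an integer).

6201/2048

step 1: add B to get B; options L={ 0 } R={ · } so 1
step 2: add B to get BB; options L={ 0, 1 } R={ · } so 2
step 3: add B to get BBB; options L={ 0, 1, 2 } R={ · } so 3
step 4: add B to get BBBB; options L={ 0, 1, 2, 3 } R={ · } so 4
step 5: add R to get BBBBR; options L={ 0, 1, 2, 3 } R={ 4 } so 7/2
step 6: add R to get BBBBRR; options L={ 0, 1, 2, 3 } R={ 7/2, 4 } so 13/4
step 7: add R to get BBBBRRR; options L={ 0, 1, 2, 3 } R={ 13/4, 7/2, 4 } so 25/8
step 8: add R to get BBBBRRRR; options L={ 0, 1, 2, 3 } R={ 25/8, 13/4, 7/2, 4 } so 49/16
step 9: add R to get BBBBRRRRR; options L={ 0, 1, 2, 3 } R={ 49/16, 25/8, 13/4, 7/2, 4 } so 97/32
step 10: add R to get BBBBRRRRRR; options L={ 0, 1, 2, 3 } R={ 97/32, 49/16, 25/8, 13/4, 7/2, 4 } so 193/64
step 11: add B to get BBBBRRRRRRB; options L={ 0, 1, 2, 3, 193/64 } R={ 97/32, 49/16, 25/8, 13/4, 7/2, 4 } so 387/128
step 12: add B to get BBBBRRRRRRBB; options L={ 0, 1, 2, 3, 193/64, 387/128 } R={ 97/32, 49/16, 25/8, 13/4, 7/2, 4 } so 775/256
step 13: add B to get BBBBRRRRRRBBB; options L={ 0, 1, 2, 3, 193/64, 387/128, 775/256 } R={ 97/32, 49/16, 25/8, 13/4, 7/2, 4 } so 1551/512
step 14: add R to get BBBBRRRRRRBBBR; options L={ 0, 1, 2, 3, 193/64, 387/128, 775/256 } R={ 1551/512, 97/32, 49/16, 25/8, 13/4, 7/2, 4 } so 3101/1024
step 15: add R to get BBBBRRRRRRBBBRR; options L={ 0, 1, 2, 3, 193/64, 387/128, 775/256 } R={ 3101/1024, 1551/512, 97/32, 49/16, 25/8, 13/4, 7/2, 4 } so 6201/2048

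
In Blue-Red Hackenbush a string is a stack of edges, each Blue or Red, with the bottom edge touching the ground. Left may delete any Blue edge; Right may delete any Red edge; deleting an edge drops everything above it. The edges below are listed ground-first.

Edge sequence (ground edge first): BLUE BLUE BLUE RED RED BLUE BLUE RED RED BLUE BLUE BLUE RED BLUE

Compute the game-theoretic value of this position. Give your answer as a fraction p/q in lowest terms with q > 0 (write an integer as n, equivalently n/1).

Recurse on prefixes of the 14-edge string BLUE BLUE BLUE RED RED BLUE BLUE RED RED BLUE BLUE BLUE RED BLUE:
B: Left { 0 }, Right { none } → simplest 1
BB: Left { 0,1 }, Right { none } → simplest 2
BBB: Left { 0,1,2 }, Right { none } → simplest 3
BBBR: Left { 0,1,2 }, Right { 3 } → simplest 5/2
BBBRR: Left { 0,1,2 }, Right { 5/2,3 } → simplest 9/4
BBBRRB: Left { 0,1,2,9/4 }, Right { 5/2,3 } → simplest 19/8
BBBRRBB: Left { 0,1,2,9/4,19/8 }, Right { 5/2,3 } → simplest 39/16
BBBRRBBR: Left { 0,1,2,9/4,19/8 }, Right { 39/16,5/2,3 } → simplest 77/32
BBBRRBBRR: Left { 0,1,2,9/4,19/8 }, Right { 77/32,39/16,5/2,3 } → simplest 153/64
BBBRRBBRRB: Left { 0,1,2,9/4,19/8,153/64 }, Right { 77/32,39/16,5/2,3 } → simplest 307/128
BBBRRBBRRBB: Left { 0,1,2,9/4,19/8,153/64,307/128 }, Right { 77/32,39/16,5/2,3 } → simplest 615/256
BBBRRBBRRBBB: Left { 0,1,2,9/4,19/8,153/64,307/128,615/256 }, Right { 77/32,39/16,5/2,3 } → simplest 1231/512
BBBRRBBRRBBBR: Left { 0,1,2,9/4,19/8,153/64,307/128,615/256 }, Right { 1231/512,77/32,39/16,5/2,3 } → simplest 2461/1024
BBBRRBBRRBBBRB: Left { 0,1,2,9/4,19/8,153/64,307/128,615/256,2461/1024 }, Right { 1231/512,77/32,39/16,5/2,3 } → simplest 4923/2048

4923/2048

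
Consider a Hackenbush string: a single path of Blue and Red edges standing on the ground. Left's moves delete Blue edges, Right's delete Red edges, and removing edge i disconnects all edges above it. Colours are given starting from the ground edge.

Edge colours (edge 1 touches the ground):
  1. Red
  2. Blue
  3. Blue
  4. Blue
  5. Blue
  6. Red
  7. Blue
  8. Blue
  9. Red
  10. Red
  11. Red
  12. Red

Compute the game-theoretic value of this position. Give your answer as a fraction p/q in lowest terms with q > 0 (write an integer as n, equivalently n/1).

-159/2048

g_1 [R]  L=[(no moves)]  R=[0]  -> -1
g_2 [RB]  L=[-1]  R=[0]  -> -1/2
g_3 [RBB]  L=[-1,-1/2]  R=[0]  -> -1/4
g_4 [RBBB]  L=[-1,-1/2,-1/4]  R=[0]  -> -1/8
g_5 [RBBBB]  L=[-1,-1/2,-1/4,-1/8]  R=[0]  -> -1/16
g_6 [RBBBBR]  L=[-1,-1/2,-1/4,-1/8]  R=[-1/16,0]  -> -3/32
g_7 [RBBBBRB]  L=[-1,-1/2,-1/4,-1/8,-3/32]  R=[-1/16,0]  -> -5/64
g_8 [RBBBBRBB]  L=[-1,-1/2,-1/4,-1/8,-3/32,-5/64]  R=[-1/16,0]  -> -9/128
g_9 [RBBBBRBBR]  L=[-1,-1/2,-1/4,-1/8,-3/32,-5/64]  R=[-9/128,-1/16,0]  -> -19/256
g_10 [RBBBBRBBRR]  L=[-1,-1/2,-1/4,-1/8,-3/32,-5/64]  R=[-19/256,-9/128,-1/16,0]  -> -39/512
g_11 [RBBBBRBBRRR]  L=[-1,-1/2,-1/4,-1/8,-3/32,-5/64]  R=[-39/512,-19/256,-9/128,-1/16,0]  -> -79/1024
g_12 [RBBBBRBBRRRR]  L=[-1,-1/2,-1/4,-1/8,-3/32,-5/64]  R=[-79/1024,-39/512,-19/256,-9/128,-1/16,0]  -> -159/2048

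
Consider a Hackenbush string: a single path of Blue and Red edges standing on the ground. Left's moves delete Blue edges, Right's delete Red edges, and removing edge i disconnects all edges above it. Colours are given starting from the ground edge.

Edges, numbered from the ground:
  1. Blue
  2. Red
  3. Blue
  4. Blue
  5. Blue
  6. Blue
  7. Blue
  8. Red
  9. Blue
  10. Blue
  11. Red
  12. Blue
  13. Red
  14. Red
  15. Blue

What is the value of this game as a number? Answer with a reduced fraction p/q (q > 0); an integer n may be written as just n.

16083/16384

B: Left { 0 }, Right { none } gives simplest 1
BR: Left { 0 }, Right { 1 } gives simplest 1/2
BRB: Left { 0, 1/2 }, Right { 1 } gives simplest 3/4
BRBB: Left { 0, 1/2, 3/4 }, Right { 1 } gives simplest 7/8
BRBBB: Left { 0, 1/2, 3/4, 7/8 }, Right { 1 } gives simplest 15/16
BRBBBB: Left { 0, 1/2, 3/4, 7/8, 15/16 }, Right { 1 } gives simplest 31/32
BRBBBBB: Left { 0, 1/2, 3/4, 7/8, 15/16, 31/32 }, Right { 1 } gives simplest 63/64
BRBBBBBR: Left { 0, 1/2, 3/4, 7/8, 15/16, 31/32 }, Right { 63/64, 1 } gives simplest 125/128
BRBBBBBRB: Left { 0, 1/2, 3/4, 7/8, 15/16, 31/32, 125/128 }, Right { 63/64, 1 } gives simplest 251/256
BRBBBBBRBB: Left { 0, 1/2, 3/4, 7/8, 15/16, 31/32, 125/128, 251/256 }, Right { 63/64, 1 } gives simplest 503/512
BRBBBBBRBBR: Left { 0, 1/2, 3/4, 7/8, 15/16, 31/32, 125/128, 251/256 }, Right { 503/512, 63/64, 1 } gives simplest 1005/1024
BRBBBBBRBBRB: Left { 0, 1/2, 3/4, 7/8, 15/16, 31/32, 125/128, 251/256, 1005/1024 }, Right { 503/512, 63/64, 1 } gives simplest 2011/2048
BRBBBBBRBBRBR: Left { 0, 1/2, 3/4, 7/8, 15/16, 31/32, 125/128, 251/256, 1005/1024 }, Right { 2011/2048, 503/512, 63/64, 1 } gives simplest 4021/4096
BRBBBBBRBBRBRR: Left { 0, 1/2, 3/4, 7/8, 15/16, 31/32, 125/128, 251/256, 1005/1024 }, Right { 4021/4096, 2011/2048, 503/512, 63/64, 1 } gives simplest 8041/8192
BRBBBBBRBBRBRRB: Left { 0, 1/2, 3/4, 7/8, 15/16, 31/32, 125/128, 251/256, 1005/1024, 8041/8192 }, Right { 4021/4096, 2011/2048, 503/512, 63/64, 1 } gives simplest 16083/16384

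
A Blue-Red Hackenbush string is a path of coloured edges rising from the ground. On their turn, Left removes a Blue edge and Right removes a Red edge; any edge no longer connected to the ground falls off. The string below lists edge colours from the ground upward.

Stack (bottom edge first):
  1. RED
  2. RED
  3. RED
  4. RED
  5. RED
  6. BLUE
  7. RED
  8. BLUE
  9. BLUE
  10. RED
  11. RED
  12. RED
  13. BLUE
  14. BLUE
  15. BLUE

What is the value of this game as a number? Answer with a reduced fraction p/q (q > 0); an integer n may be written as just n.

val(R) = { — | 0 } = -1
val(RR) = { — | -1; 0 } = -2
val(RRR) = { — | -2; -1; 0 } = -3
val(RRRR) = { — | -3; -2; -1; 0 } = -4
val(RRRRR) = { — | -4; -3; -2; -1; 0 } = -5
val(RRRRRB) = { -5 | -4; -3; -2; -1; 0 } = -9/2
val(RRRRRBR) = { -5 | -9/2; -4; -3; -2; -1; 0 } = -19/4
val(RRRRRBRB) = { -5; -19/4 | -9/2; -4; -3; -2; -1; 0 } = -37/8
val(RRRRRBRBB) = { -5; -19/4; -37/8 | -9/2; -4; -3; -2; -1; 0 } = -73/16
val(RRRRRBRBBR) = { -5; -19/4; -37/8 | -73/16; -9/2; -4; -3; -2; -1; 0 } = -147/32
val(RRRRRBRBBRR) = { -5; -19/4; -37/8 | -147/32; -73/16; -9/2; -4; -3; -2; -1; 0 } = -295/64
val(RRRRRBRBBRRR) = { -5; -19/4; -37/8 | -295/64; -147/32; -73/16; -9/2; -4; -3; -2; -1; 0 } = -591/128
val(RRRRRBRBBRRRB) = { -5; -19/4; -37/8; -591/128 | -295/64; -147/32; -73/16; -9/2; -4; -3; -2; -1; 0 } = -1181/256
val(RRRRRBRBBRRRBB) = { -5; -19/4; -37/8; -591/128; -1181/256 | -295/64; -147/32; -73/16; -9/2; -4; -3; -2; -1; 0 } = -2361/512
val(RRRRRBRBBRRRBBB) = { -5; -19/4; -37/8; -591/128; -1181/256; -2361/512 | -295/64; -147/32; -73/16; -9/2; -4; -3; -2; -1; 0 } = -4721/1024

-4721/1024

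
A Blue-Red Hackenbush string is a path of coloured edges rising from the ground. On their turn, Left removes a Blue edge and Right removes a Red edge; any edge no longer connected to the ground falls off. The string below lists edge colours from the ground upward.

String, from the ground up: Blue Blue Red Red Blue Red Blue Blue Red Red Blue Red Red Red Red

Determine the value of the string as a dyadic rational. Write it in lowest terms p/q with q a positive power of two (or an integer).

val(B) = { 0 | · } ⇒ 1
val(BB) = { 0, 1 | · } ⇒ 2
val(BBR) = { 0, 1 | 2 } ⇒ 3/2
val(BBRR) = { 0, 1 | 3/2, 2 } ⇒ 5/4
val(BBRRB) = { 0, 1, 5/4 | 3/2, 2 } ⇒ 11/8
val(BBRRBR) = { 0, 1, 5/4 | 11/8, 3/2, 2 } ⇒ 21/16
val(BBRRBRB) = { 0, 1, 5/4, 21/16 | 11/8, 3/2, 2 } ⇒ 43/32
val(BBRRBRBB) = { 0, 1, 5/4, 21/16, 43/32 | 11/8, 3/2, 2 } ⇒ 87/64
val(BBRRBRBBR) = { 0, 1, 5/4, 21/16, 43/32 | 87/64, 11/8, 3/2, 2 } ⇒ 173/128
val(BBRRBRBBRR) = { 0, 1, 5/4, 21/16, 43/32 | 173/128, 87/64, 11/8, 3/2, 2 } ⇒ 345/256
val(BBRRBRBBRRB) = { 0, 1, 5/4, 21/16, 43/32, 345/256 | 173/128, 87/64, 11/8, 3/2, 2 } ⇒ 691/512
val(BBRRBRBBRRBR) = { 0, 1, 5/4, 21/16, 43/32, 345/256 | 691/512, 173/128, 87/64, 11/8, 3/2, 2 } ⇒ 1381/1024
val(BBRRBRBBRRBRR) = { 0, 1, 5/4, 21/16, 43/32, 345/256 | 1381/1024, 691/512, 173/128, 87/64, 11/8, 3/2, 2 } ⇒ 2761/2048
val(BBRRBRBBRRBRRR) = { 0, 1, 5/4, 21/16, 43/32, 345/256 | 2761/2048, 1381/1024, 691/512, 173/128, 87/64, 11/8, 3/2, 2 } ⇒ 5521/4096
val(BBRRBRBBRRBRRRR) = { 0, 1, 5/4, 21/16, 43/32, 345/256 | 5521/4096, 2761/2048, 1381/1024, 691/512, 173/128, 87/64, 11/8, 3/2, 2 } ⇒ 11041/8192

11041/8192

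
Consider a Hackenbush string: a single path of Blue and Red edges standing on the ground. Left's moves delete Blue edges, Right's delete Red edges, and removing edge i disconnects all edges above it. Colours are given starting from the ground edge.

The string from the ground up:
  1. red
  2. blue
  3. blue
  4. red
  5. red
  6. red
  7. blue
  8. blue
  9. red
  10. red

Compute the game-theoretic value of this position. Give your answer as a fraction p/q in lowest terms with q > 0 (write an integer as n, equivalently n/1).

-231/512

Build v(s[:k]) for k = 1..10, string s = red blue blue red red red blue blue red red.
edge 1 of 10 (red): { ∅ | 0 } → -1
edge 2 of 10 (blue): { -1 | 0 } → -1/2
edge 3 of 10 (blue): { -1, -1/2 | 0 } → -1/4
edge 4 of 10 (red): { -1, -1/2 | -1/4, 0 } → -3/8
edge 5 of 10 (red): { -1, -1/2 | -3/8, -1/4, 0 } → -7/16
edge 6 of 10 (red): { -1, -1/2 | -7/16, -3/8, -1/4, 0 } → -15/32
edge 7 of 10 (blue): { -1, -1/2, -15/32 | -7/16, -3/8, -1/4, 0 } → -29/64
edge 8 of 10 (blue): { -1, -1/2, -15/32, -29/64 | -7/16, -3/8, -1/4, 0 } → -57/128
edge 9 of 10 (red): { -1, -1/2, -15/32, -29/64 | -57/128, -7/16, -3/8, -1/4, 0 } → -115/256
edge 10 of 10 (red): { -1, -1/2, -15/32, -29/64 | -115/256, -57/128, -7/16, -3/8, -1/4, 0 } → -231/512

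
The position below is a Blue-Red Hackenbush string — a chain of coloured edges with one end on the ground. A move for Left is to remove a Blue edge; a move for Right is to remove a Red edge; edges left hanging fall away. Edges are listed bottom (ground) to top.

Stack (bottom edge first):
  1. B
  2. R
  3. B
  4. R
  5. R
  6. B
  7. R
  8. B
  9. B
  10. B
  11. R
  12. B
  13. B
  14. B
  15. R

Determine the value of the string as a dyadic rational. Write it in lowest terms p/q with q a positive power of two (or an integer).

step 1: add B to get B; options L={ 0 } R={ — } => 1
step 2: add R to get BR; options L={ 0 } R={ 1 } => 1/2
step 3: add B to get BRB; options L={ 0; 1/2 } R={ 1 } => 3/4
step 4: add R to get BRBR; options L={ 0; 1/2 } R={ 3/4; 1 } => 5/8
step 5: add R to get BRBRR; options L={ 0; 1/2 } R={ 5/8; 3/4; 1 } => 9/16
step 6: add B to get BRBRRB; options L={ 0; 1/2; 9/16 } R={ 5/8; 3/4; 1 } => 19/32
step 7: add R to get BRBRRBR; options L={ 0; 1/2; 9/16 } R={ 19/32; 5/8; 3/4; 1 } => 37/64
step 8: add B to get BRBRRBRB; options L={ 0; 1/2; 9/16; 37/64 } R={ 19/32; 5/8; 3/4; 1 } => 75/128
step 9: add B to get BRBRRBRBB; options L={ 0; 1/2; 9/16; 37/64; 75/128 } R={ 19/32; 5/8; 3/4; 1 } => 151/256
step 10: add B to get BRBRRBRBBB; options L={ 0; 1/2; 9/16; 37/64; 75/128; 151/256 } R={ 19/32; 5/8; 3/4; 1 } => 303/512
step 11: add R to get BRBRRBRBBBR; options L={ 0; 1/2; 9/16; 37/64; 75/128; 151/256 } R={ 303/512; 19/32; 5/8; 3/4; 1 } => 605/1024
step 12: add B to get BRBRRBRBBBRB; options L={ 0; 1/2; 9/16; 37/64; 75/128; 151/256; 605/1024 } R={ 303/512; 19/32; 5/8; 3/4; 1 } => 1211/2048
step 13: add B to get BRBRRBRBBBRBB; options L={ 0; 1/2; 9/16; 37/64; 75/128; 151/256; 605/1024; 1211/2048 } R={ 303/512; 19/32; 5/8; 3/4; 1 } => 2423/4096
step 14: add B to get BRBRRBRBBBRBBB; options L={ 0; 1/2; 9/16; 37/64; 75/128; 151/256; 605/1024; 1211/2048; 2423/4096 } R={ 303/512; 19/32; 5/8; 3/4; 1 } => 4847/8192
step 15: add R to get BRBRRBRBBBRBBBR; options L={ 0; 1/2; 9/16; 37/64; 75/128; 151/256; 605/1024; 1211/2048; 2423/4096 } R={ 4847/8192; 303/512; 19/32; 5/8; 3/4; 1 } => 9693/16384

9693/16384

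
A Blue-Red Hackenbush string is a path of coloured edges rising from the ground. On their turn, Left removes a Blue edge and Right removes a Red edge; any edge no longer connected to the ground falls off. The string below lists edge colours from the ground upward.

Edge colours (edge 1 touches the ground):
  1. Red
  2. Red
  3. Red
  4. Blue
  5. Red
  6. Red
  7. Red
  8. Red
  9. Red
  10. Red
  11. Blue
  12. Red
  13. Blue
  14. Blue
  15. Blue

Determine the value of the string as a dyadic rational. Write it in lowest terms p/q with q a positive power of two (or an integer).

-12241/4096

Build value(s[:k]) for k = 1..15, string s = Red Red Red Blue Red Red Red Red Red Red Blue Red Blue Blue Blue.
value_1 [R]  L=[none]  R=[0]  ⇒ -1
value_2 [RR]  L=[none]  R=[-1, 0]  ⇒ -2
value_3 [RRR]  L=[none]  R=[-2, -1, 0]  ⇒ -3
value_4 [RRRB]  L=[-3]  R=[-2, -1, 0]  ⇒ -5/2
value_5 [RRRBR]  L=[-3]  R=[-5/2, -2, -1, 0]  ⇒ -11/4
value_6 [RRRBRR]  L=[-3]  R=[-11/4, -5/2, -2, -1, 0]  ⇒ -23/8
value_7 [RRRBRRR]  L=[-3]  R=[-23/8, -11/4, -5/2, -2, -1, 0]  ⇒ -47/16
value_8 [RRRBRRRR]  L=[-3]  R=[-47/16, -23/8, -11/4, -5/2, -2, -1, 0]  ⇒ -95/32
value_9 [RRRBRRRRR]  L=[-3]  R=[-95/32, -47/16, -23/8, -11/4, -5/2, -2, -1, 0]  ⇒ -191/64
value_10 [RRRBRRRRRR]  L=[-3]  R=[-191/64, -95/32, -47/16, -23/8, -11/4, -5/2, -2, -1, 0]  ⇒ -383/128
value_11 [RRRBRRRRRRB]  L=[-3, -383/128]  R=[-191/64, -95/32, -47/16, -23/8, -11/4, -5/2, -2, -1, 0]  ⇒ -765/256
value_12 [RRRBRRRRRRBR]  L=[-3, -383/128]  R=[-765/256, -191/64, -95/32, -47/16, -23/8, -11/4, -5/2, -2, -1, 0]  ⇒ -1531/512
value_13 [RRRBRRRRRRBRB]  L=[-3, -383/128, -1531/512]  R=[-765/256, -191/64, -95/32, -47/16, -23/8, -11/4, -5/2, -2, -1, 0]  ⇒ -3061/1024
value_14 [RRRBRRRRRRBRBB]  L=[-3, -383/128, -1531/512, -3061/1024]  R=[-765/256, -191/64, -95/32, -47/16, -23/8, -11/4, -5/2, -2, -1, 0]  ⇒ -6121/2048
value_15 [RRRBRRRRRRBRBBB]  L=[-3, -383/128, -1531/512, -3061/1024, -6121/2048]  R=[-765/256, -191/64, -95/32, -47/16, -23/8, -11/4, -5/2, -2, -1, 0]  ⇒ -12241/4096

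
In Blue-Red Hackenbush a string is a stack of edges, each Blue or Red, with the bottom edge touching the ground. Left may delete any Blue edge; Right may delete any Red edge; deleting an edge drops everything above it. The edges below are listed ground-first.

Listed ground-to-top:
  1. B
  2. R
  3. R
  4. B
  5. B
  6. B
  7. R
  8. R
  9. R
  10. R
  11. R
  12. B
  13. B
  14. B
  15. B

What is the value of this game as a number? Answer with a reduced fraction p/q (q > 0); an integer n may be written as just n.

g_1 [B]  L=[0]  R=[]  — 1
g_2 [BR]  L=[0]  R=[1]  — 1/2
g_3 [BRR]  L=[0]  R=[1/2, 1]  — 1/4
g_4 [BRRB]  L=[0, 1/4]  R=[1/2, 1]  — 3/8
g_5 [BRRBB]  L=[0, 1/4, 3/8]  R=[1/2, 1]  — 7/16
g_6 [BRRBBB]  L=[0, 1/4, 3/8, 7/16]  R=[1/2, 1]  — 15/32
g_7 [BRRBBBR]  L=[0, 1/4, 3/8, 7/16]  R=[15/32, 1/2, 1]  — 29/64
g_8 [BRRBBBRR]  L=[0, 1/4, 3/8, 7/16]  R=[29/64, 15/32, 1/2, 1]  — 57/128
g_9 [BRRBBBRRR]  L=[0, 1/4, 3/8, 7/16]  R=[57/128, 29/64, 15/32, 1/2, 1]  — 113/256
g_10 [BRRBBBRRRR]  L=[0, 1/4, 3/8, 7/16]  R=[113/256, 57/128, 29/64, 15/32, 1/2, 1]  — 225/512
g_11 [BRRBBBRRRRR]  L=[0, 1/4, 3/8, 7/16]  R=[225/512, 113/256, 57/128, 29/64, 15/32, 1/2, 1]  — 449/1024
g_12 [BRRBBBRRRRRB]  L=[0, 1/4, 3/8, 7/16, 449/1024]  R=[225/512, 113/256, 57/128, 29/64, 15/32, 1/2, 1]  — 899/2048
g_13 [BRRBBBRRRRRBB]  L=[0, 1/4, 3/8, 7/16, 449/1024, 899/2048]  R=[225/512, 113/256, 57/128, 29/64, 15/32, 1/2, 1]  — 1799/4096
g_14 [BRRBBBRRRRRBBB]  L=[0, 1/4, 3/8, 7/16, 449/1024, 899/2048, 1799/4096]  R=[225/512, 113/256, 57/128, 29/64, 15/32, 1/2, 1]  — 3599/8192
g_15 [BRRBBBRRRRRBBBB]  L=[0, 1/4, 3/8, 7/16, 449/1024, 899/2048, 1799/4096, 3599/8192]  R=[225/512, 113/256, 57/128, 29/64, 15/32, 1/2, 1]  — 7199/16384

7199/16384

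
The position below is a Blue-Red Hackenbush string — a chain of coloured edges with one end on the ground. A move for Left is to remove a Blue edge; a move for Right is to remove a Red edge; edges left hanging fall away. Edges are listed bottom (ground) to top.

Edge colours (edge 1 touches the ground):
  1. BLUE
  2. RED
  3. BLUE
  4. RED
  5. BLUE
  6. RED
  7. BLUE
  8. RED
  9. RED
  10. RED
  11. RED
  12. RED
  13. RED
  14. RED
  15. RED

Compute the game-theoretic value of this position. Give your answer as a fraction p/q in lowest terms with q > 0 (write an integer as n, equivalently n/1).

10753/16384

step 1: add BLUE to get B; options L={ 0 } R={  } => 1
step 2: add RED to get BR; options L={ 0 } R={ 1 } => 1/2
step 3: add BLUE to get BRB; options L={ 0, 1/2 } R={ 1 } => 3/4
step 4: add RED to get BRBR; options L={ 0, 1/2 } R={ 3/4, 1 } => 5/8
step 5: add BLUE to get BRBRB; options L={ 0, 1/2, 5/8 } R={ 3/4, 1 } => 11/16
step 6: add RED to get BRBRBR; options L={ 0, 1/2, 5/8 } R={ 11/16, 3/4, 1 } => 21/32
step 7: add BLUE to get BRBRBRB; options L={ 0, 1/2, 5/8, 21/32 } R={ 11/16, 3/4, 1 } => 43/64
step 8: add RED to get BRBRBRBR; options L={ 0, 1/2, 5/8, 21/32 } R={ 43/64, 11/16, 3/4, 1 } => 85/128
step 9: add RED to get BRBRBRBRR; options L={ 0, 1/2, 5/8, 21/32 } R={ 85/128, 43/64, 11/16, 3/4, 1 } => 169/256
step 10: add RED to get BRBRBRBRRR; options L={ 0, 1/2, 5/8, 21/32 } R={ 169/256, 85/128, 43/64, 11/16, 3/4, 1 } => 337/512
step 11: add RED to get BRBRBRBRRRR; options L={ 0, 1/2, 5/8, 21/32 } R={ 337/512, 169/256, 85/128, 43/64, 11/16, 3/4, 1 } => 673/1024
step 12: add RED to get BRBRBRBRRRRR; options L={ 0, 1/2, 5/8, 21/32 } R={ 673/1024, 337/512, 169/256, 85/128, 43/64, 11/16, 3/4, 1 } => 1345/2048
step 13: add RED to get BRBRBRBRRRRRR; options L={ 0, 1/2, 5/8, 21/32 } R={ 1345/2048, 673/1024, 337/512, 169/256, 85/128, 43/64, 11/16, 3/4, 1 } => 2689/4096
step 14: add RED to get BRBRBRBRRRRRRR; options L={ 0, 1/2, 5/8, 21/32 } R={ 2689/4096, 1345/2048, 673/1024, 337/512, 169/256, 85/128, 43/64, 11/16, 3/4, 1 } => 5377/8192
step 15: add RED to get BRBRBRBRRRRRRRR; options L={ 0, 1/2, 5/8, 21/32 } R={ 5377/8192, 2689/4096, 1345/2048, 673/1024, 337/512, 169/256, 85/128, 43/64, 11/16, 3/4, 1 } => 10753/16384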